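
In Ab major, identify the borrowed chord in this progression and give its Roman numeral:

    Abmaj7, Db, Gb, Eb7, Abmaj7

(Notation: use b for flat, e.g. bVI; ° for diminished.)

Ab major has the diatonic set Ab, Bbm, Cm, Db, Eb, Fm, Gdim. Of the given chords, Abmaj7, Db and Eb7 are diatonic. Gb (Gb–Bb–Db) doesn't fit — on degree 7 Ab major would have Gdim (vii°). Gb is the degree-7 chord of Ab minor, so it is the borrowed bVII.

bVII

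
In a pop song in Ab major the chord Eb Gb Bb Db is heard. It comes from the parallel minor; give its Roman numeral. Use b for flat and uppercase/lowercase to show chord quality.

Eb is scale degree 5 in Ab major. The diatonic chord on degree 5 would be Eb (V), but Eb–Gb–Bb–Db is the minor-seventh chord from Ab minor. As a borrowed chord it is labeled v7.

v7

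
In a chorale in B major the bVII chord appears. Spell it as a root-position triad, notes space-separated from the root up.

The root of bVII is the lowered 7th degree: A# becomes A. In B minor the chord on A is A–C#–E.

A C# E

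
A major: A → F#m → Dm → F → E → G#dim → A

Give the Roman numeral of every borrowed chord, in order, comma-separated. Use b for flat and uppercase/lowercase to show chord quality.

A major has the diatonic set A, Bm, C#m, D, E, F#m, G#dim. A, F#m, E and G#dim are all diatonic. But Dm (D–F–A) is foreign: the diatonic IV on degree 4 is D, whereas Dm comes from A minor. It is labeled iv. But F (F–A–C) is foreign: the diatonic vi on degree 6 is F#m, whereas F comes from A minor. It is labeled bVI.

iv, bVI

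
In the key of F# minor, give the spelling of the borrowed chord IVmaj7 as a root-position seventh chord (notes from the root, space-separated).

B D# F# A#

IVmaj7 is built on scale degree 4, which is B in both F# minor and its parallel. Stacking thirds in F# major on B gives B–D#–F#–A#.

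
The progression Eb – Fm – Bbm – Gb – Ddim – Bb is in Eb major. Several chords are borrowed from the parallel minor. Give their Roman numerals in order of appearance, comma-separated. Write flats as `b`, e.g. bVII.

Eb major has the diatonic set Eb, Fm, Gm, Ab, Bb, Cm, Ddim. Of the given chords, Eb, Fm, Ddim and Bb are diatonic. But Bbm (Bb–Db–F) is foreign: the diatonic V on degree 5 is Bb, whereas Bbm comes from Eb minor. It is labeled v. Gb (Gb–Bb–Db) doesn't fit — on degree 3 Eb major would have Gm (iii). Gb is the degree-3 chord of Eb minor, so it is the borrowed bIII.

v, bIII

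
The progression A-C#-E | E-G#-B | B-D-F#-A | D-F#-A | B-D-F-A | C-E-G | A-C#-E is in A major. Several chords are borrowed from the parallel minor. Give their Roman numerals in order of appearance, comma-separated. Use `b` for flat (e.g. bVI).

iiø7, bIII

The diatonic triads in A major are A, Bm, C#m, D, E, F#m, G#dim. A–C#–E = A, E–G#–B = E, B–D–F#–A = Bm7 and D–F#–A = D all belong to that set. B–D–F–A doesn't fit — on degree 2 A major would have Bm (ii). Bm7b5 is the degree-2 chord of A minor, so it is the borrowed iiø7. C–E–G doesn't fit — on degree 3 A major would have C#m (iii). C is the degree-3 chord of A minor, so it is the borrowed bIII.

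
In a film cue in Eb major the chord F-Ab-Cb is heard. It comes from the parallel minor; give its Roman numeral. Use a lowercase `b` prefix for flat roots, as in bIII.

The root F is the diatonic 2nd degree of Eb major; the borrowing shows in the chord quality. F–Ab–Cb is a diminished chord — the form found in Eb minor, not the diatonic ii (Fm). Borrowed into Eb major it is written ii°.

ii°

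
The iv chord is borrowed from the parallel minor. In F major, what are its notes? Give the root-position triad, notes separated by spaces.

iv is built on scale degree 4, which is Bb in both F major and its parallel. Stacking thirds in F minor on Bb gives Bb–Db–F.

Bb Db F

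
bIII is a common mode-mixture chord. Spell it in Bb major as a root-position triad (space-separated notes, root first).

The root of bIII is the lowered 3rd degree: D becomes Db. Building the major chord from the parallel minor on Db: Db–F–Ab.

Db F Ab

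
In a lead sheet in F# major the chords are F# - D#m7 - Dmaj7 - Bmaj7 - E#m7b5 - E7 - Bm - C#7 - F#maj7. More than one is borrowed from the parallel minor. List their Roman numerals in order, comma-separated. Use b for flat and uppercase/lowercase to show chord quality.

bVImaj7, bVII7, iv

The diatonic triads in F# major are F#, G#m, A#m, B, C#, D#m, E#dim. F#, D#m7, Bmaj7, E#m7b5, C#7 and F#maj7 all belong to that set. Dmaj7 (D–F#–A–C#) is not: scale degree 6 in F# major carries D#m (vi). In F# minor the chord on that degree is Dmaj7, so here it functions as bVImaj7, borrowed from the parallel minor. E7 (E–G#–B–D) doesn't fit — on degree 7 F# major would have E#dim (vii°). E7 is the degree-7 chord of F# minor, so it is the borrowed bVII7. But Bm (B–D–F#) is foreign: the diatonic IV on degree 4 is B, whereas Bm comes from F# minor. It is labeled iv.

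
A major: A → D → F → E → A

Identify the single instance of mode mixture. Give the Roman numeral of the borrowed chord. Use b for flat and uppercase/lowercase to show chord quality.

bVI

In A major the diatonic chords are A, Bm, C#m, D, E, F#m, G#dim. A, D and E all belong to that set. F (F–A–C) is not: scale degree 6 in A major carries F#m (vi). In A minor the chord on that degree is F, so here it functions as bVI, borrowed from the parallel minor.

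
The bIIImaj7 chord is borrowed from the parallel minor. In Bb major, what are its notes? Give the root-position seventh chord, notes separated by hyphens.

The root of bIIImaj7 is the lowered 3rd degree: D becomes Db. In Bb minor the chord on Db is Db–F–Ab–C.

Db-F-Ab-C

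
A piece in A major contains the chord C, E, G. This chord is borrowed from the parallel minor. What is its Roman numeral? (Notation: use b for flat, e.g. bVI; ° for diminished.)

In A major scale degree 3 is C#; C is its lowered form, from A minor. Diatonically A major has C#m (iii) on that degree; C–E–G is instead the major chord native to A minor, so it takes the label bIII.

bIII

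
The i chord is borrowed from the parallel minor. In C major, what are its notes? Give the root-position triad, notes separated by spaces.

C Eb G

i is built on scale degree 1, which is C in both C major and its parallel. Building the minor chord from the parallel minor on C: C–Eb–G.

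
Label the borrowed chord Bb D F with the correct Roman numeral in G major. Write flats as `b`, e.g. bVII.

Bb is the lowered form of scale degree 3 in G major (the diatonic degree 3 is B). Diatonically G major has Bm (iii) on that degree; Bb–D–F is instead the major chord native to G minor, so it takes the label bIII.

bIII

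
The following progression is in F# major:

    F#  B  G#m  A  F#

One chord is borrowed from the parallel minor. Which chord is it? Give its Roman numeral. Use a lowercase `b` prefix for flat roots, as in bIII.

bIII

In F# major the diatonic chords are F#, G#m, A#m, B, C#, D#m, E#dim. Of the given chords, F#, B and G#m are diatonic. A (A–C#–E) is not: scale degree 3 in F# major carries A#m (iii). In F# minor the chord on that degree is A, so here it functions as bIII, borrowed from the parallel minor.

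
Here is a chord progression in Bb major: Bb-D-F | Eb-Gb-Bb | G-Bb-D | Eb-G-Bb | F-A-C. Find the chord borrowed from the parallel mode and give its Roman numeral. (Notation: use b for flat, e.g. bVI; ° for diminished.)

iv

Bb major has the diatonic set Bb, Cm, Dm, Eb, F, Gm, Adim. Bb–D–F = Bb, G–Bb–D = Gm, Eb–G–Bb = Eb and F–A–C = F all belong to that set. But Eb–Gb–Bb is foreign: the diatonic IV on degree 4 is Eb, whereas Ebm comes from Bb minor. It is labeled iv.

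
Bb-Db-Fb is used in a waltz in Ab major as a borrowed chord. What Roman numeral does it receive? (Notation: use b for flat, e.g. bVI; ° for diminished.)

ii°

Bb is scale degree 2 in Ab major. Bb–Db–Fb is a diminished chord — the form found in Ab minor, not the diatonic ii (Bbm). Borrowed into Ab major it is written ii°.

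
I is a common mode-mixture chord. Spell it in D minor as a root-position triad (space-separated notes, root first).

I is built on scale degree 1, which is D in both D minor and its parallel. Stacking thirds in D major on D gives D–F#–A.

D F# A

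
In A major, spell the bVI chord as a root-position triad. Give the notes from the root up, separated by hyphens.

bVI is built on the lowered scale degree 6. In A major degree 6 is F#; lowered it becomes F. In A minor the chord on F is F–A–C.

F-A-C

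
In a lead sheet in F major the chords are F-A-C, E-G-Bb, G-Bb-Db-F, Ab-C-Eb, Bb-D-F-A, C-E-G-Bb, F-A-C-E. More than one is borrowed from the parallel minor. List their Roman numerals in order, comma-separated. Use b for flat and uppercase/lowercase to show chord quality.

In F major the diatonic chords are F, Gm, Am, Bb, C, Dm, Edim. F–A–C = F, E–G–Bb = Edim, Bb–D–F–A = Bbmaj7, C–E–G–Bb = C7 and F–A–C–E = Fmaj7 all belong to that set. But G–Bb–Db–F is foreign: the diatonic ii on degree 2 is Gm, whereas Gm7b5 comes from F minor. It is labeled iiø7. Ab–C–Eb is not: scale degree 3 in F major carries Am (iii). In F minor the chord on that degree is Ab, so here it functions as bIII, borrowed from the parallel minor.

iiø7, bIII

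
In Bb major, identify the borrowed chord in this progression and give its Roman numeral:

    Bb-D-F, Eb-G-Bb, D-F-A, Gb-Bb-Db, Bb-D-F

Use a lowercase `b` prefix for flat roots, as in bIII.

bVI

In Bb major the diatonic chords are Bb, Cm, Dm, Eb, F, Gm, Adim. Bb–D–F = Bb, Eb–G–Bb = Eb and D–F–A = Dm all belong to that set. Gb–Bb–Db doesn't fit — on degree 6 Bb major would have Gm (vi). Gb is the degree-6 chord of Bb minor, so it is the borrowed bVI.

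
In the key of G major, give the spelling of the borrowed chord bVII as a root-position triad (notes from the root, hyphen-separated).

Scale degree 7 in G major is F#. bVII uses the lowered form, F, taken from G minor. Stacking thirds in G minor on F gives F–A–C.

F-A-C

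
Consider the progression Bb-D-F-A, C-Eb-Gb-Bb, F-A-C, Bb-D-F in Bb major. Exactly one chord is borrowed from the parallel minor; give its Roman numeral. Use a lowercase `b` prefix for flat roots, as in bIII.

iiø7

In Bb major the diatonic chords are Bb, Cm, Dm, Eb, F, Gm, Adim. Of the given chords, Bb–D–F–A = Bbmaj7, F–A–C = F and Bb–D–F = Bb are diatonic. C–Eb–Gb–Bb is not: scale degree 2 in Bb major carries Cm (ii). In Bb minor the chord on that degree is Cm7b5, so here it functions as iiø7, borrowed from the parallel minor.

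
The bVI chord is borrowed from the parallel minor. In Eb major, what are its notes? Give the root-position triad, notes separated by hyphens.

Scale degree 6 in Eb major is C. bVI uses the lowered form, Cb, taken from Eb minor. Stacking thirds in Eb minor on Cb gives Cb–Eb–Gb.

Cb-Eb-Gb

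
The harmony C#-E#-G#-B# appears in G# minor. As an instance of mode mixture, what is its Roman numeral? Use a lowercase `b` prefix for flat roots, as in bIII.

C# is scale degree 4 in G# minor. Diatonically G# minor has C#m (iv) on that degree; C#–E#–G#–B# is instead the major-seventh chord native to G# major, so it takes the label IVmaj7.

IVmaj7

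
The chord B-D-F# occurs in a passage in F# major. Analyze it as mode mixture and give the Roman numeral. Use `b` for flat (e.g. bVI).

The root B is the diatonic 4th degree of F# major; the borrowing shows in the chord quality. Diatonically F# major has B (IV) on that degree; B–D–F# is instead the minor chord native to F# minor, so it takes the label iv.

iv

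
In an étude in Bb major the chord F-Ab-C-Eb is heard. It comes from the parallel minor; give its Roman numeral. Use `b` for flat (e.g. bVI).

The root F is the diatonic 5th degree of Bb major; the borrowing shows in the chord quality. F–Ab–C–Eb is a minor-seventh chord — the form found in Bb minor, not the diatonic V (F). Borrowed into Bb major it is written v7.

v7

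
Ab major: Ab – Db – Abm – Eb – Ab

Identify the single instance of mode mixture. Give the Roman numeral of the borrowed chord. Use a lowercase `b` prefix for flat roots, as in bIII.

In Ab major the diatonic chords are Ab, Bbm, Cm, Db, Eb, Fm, Gdim. Ab, Db and Eb all belong to that set. Abm (Ab–Cb–Eb) is not: scale degree 1 in Ab major carries Ab (I). In Ab minor the chord on that degree is Abm, so here it functions as i, borrowed from the parallel minor.

i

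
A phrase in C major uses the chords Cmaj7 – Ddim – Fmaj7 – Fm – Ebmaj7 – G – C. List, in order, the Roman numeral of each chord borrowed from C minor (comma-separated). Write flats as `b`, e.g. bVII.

The diatonic triads in C major are C, Dm, Em, F, G, Am, Bdim. Cmaj7, Fmaj7, G and C all belong to that set. But Ddim (D–F–Ab) is foreign: the diatonic ii on degree 2 is Dm, whereas Ddim comes from C minor. It is labeled ii°. Fm (F–Ab–C) doesn't fit — on degree 4 C major would have F (IV). Fm is the degree-4 chord of C minor, so it is the borrowed iv. Ebmaj7 (Eb–G–Bb–D) is not: scale degree 3 in C major carries Em (iii). In C minor the chord on that degree is Ebmaj7, so here it functions as bIIImaj7, borrowed from the parallel minor.

ii°, iv, bIIImaj7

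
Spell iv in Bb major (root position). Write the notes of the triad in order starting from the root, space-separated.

Eb Gb Bb

iv is built on scale degree 4, which is Eb in both Bb major and its parallel. Stacking thirds in Bb minor on Eb gives Eb–Gb–Bb.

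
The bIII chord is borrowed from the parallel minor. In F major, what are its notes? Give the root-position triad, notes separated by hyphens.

Ab-C-Eb

The root of bIII is the lowered 3rd degree: A becomes Ab. In F minor the chord on Ab is Ab–C–Eb.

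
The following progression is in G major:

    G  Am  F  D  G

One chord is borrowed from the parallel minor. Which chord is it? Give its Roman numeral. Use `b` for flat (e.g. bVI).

G major has the diatonic set G, Am, Bm, C, D, Em, F#dim. G, Am and D are all diatonic. But F (F–A–C) is foreign: the diatonic vii° on degree 7 is F#dim, whereas F comes from G minor. It is labeled bVII.

bVII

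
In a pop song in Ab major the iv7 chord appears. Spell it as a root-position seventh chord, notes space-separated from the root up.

iv7 is built on scale degree 4, which is Db in both Ab major and its parallel. Stacking thirds in Ab minor on Db gives Db–Fb–Ab–Cb.

Db Fb Ab Cb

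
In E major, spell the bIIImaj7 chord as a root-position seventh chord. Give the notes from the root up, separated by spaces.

G B D F#

The root of bIIImaj7 is the lowered 3rd degree: G# becomes G. In E minor the chord on G is G–B–D–F#.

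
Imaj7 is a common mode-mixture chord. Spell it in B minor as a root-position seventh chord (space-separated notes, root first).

B D# F# A#

The root, B, is scale degree 1 — the same note in B minor and B major; only the chord quality changes. In B major the chord on B is B–D#–F#–A#.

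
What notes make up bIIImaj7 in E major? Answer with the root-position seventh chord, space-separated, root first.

G B D F#

bIIImaj7 is built on the lowered scale degree 3. In E major degree 3 is G#; lowered it becomes G. In E minor the chord on G is G–B–D–F#.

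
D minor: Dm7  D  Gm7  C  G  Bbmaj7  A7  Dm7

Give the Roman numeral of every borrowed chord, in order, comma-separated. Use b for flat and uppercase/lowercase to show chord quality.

I, IV

In D minor (with V from harmonic minor) the diatonic chords are Dm, Edim, F, Gm, A, Bb, C. Of the given chords, Dm7, Gm7, C, Bbmaj7 and A7 are diatonic. D (D–F#–A) is not: scale degree 1 in D minor carries Dm (i). In D major the chord on that degree is D, so here it functions as I, borrowed from the parallel major. G (G–B–D) doesn't fit — on degree 4 D minor would have Gm (iv). G is the degree-4 chord of D major, so it is the borrowed IV.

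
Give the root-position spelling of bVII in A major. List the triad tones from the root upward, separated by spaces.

Scale degree 7 in A major is G#. bVII uses the lowered form, G, taken from A minor. Building the major chord from the parallel minor on G: G–B–D.

G B D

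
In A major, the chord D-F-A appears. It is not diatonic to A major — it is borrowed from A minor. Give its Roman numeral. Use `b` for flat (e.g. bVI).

The root D is the diatonic 4th degree of A major; the borrowing shows in the chord quality. D–F–A is a minor chord — the form found in A minor, not the diatonic IV (D). Borrowed into A major it is written iv.

iv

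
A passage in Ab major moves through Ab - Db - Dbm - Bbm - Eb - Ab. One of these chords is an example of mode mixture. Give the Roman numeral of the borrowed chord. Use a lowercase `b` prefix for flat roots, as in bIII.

In Ab major the diatonic chords are Ab, Bbm, Cm, Db, Eb, Fm, Gdim. Of the given chords, Ab, Db, Bbm and Eb are diatonic. Dbm (Db–Fb–Ab) is not: scale degree 4 in Ab major carries Db (IV). In Ab minor the chord on that degree is Dbm, so here it functions as iv, borrowed from the parallel minor.

iv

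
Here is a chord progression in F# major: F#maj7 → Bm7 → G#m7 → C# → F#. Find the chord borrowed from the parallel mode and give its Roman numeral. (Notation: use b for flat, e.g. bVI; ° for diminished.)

In F# major the diatonic chords are F#, G#m, A#m, B, C#, D#m, E#dim. Of the given chords, F#maj7, G#m7, C# and F# are diatonic. Bm7 (B–D–F#–A) is not: scale degree 4 in F# major carries B (IV). In F# minor the chord on that degree is Bm7, so here it functions as iv7, borrowed from the parallel minor.

iv7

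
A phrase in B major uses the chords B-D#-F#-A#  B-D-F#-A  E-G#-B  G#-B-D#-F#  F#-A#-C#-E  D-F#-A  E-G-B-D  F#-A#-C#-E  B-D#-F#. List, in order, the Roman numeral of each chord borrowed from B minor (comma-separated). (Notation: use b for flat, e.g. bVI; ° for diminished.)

In B major the diatonic chords are B, C#m, D#m, E, F#, G#m, A#dim. B–D#–F#–A# = Bmaj7, E–G#–B = E, G#–B–D#–F# = G#m7, F#–A#–C#–E = F#7 and B–D#–F# = B all belong to that set. B–D–F#–A is not: scale degree 1 in B major carries B (I). In B minor the chord on that degree is Bm7, so here it functions as i7, borrowed from the parallel minor. But D–F#–A is foreign: the diatonic iii on degree 3 is D#m, whereas D comes from B minor. It is labeled bIII. E–G–B–D is not: scale degree 4 in B major carries E (IV). In B minor the chord on that degree is Em7, so here it functions as iv7, borrowed from the parallel minor.

i7, bIII, iv7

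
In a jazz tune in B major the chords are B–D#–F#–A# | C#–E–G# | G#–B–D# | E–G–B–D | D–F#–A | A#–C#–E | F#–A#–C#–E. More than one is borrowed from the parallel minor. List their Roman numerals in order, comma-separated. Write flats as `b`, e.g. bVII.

The diatonic triads in B major are B, C#m, D#m, E, F#, G#m, A#dim. B–D#–F#–A# = Bmaj7, C#–E–G# = C#m, G#–B–D# = G#m, A#–C#–E = A#dim and F#–A#–C#–E = F#7 all belong to that set. E–G–B–D doesn't fit — on degree 4 B major would have E (IV). Em7 is the degree-4 chord of B minor, so it is the borrowed iv7. D–F#–A doesn't fit — on degree 3 B major would have D#m (iii). D is the degree-3 chord of B minor, so it is the borrowed bIII.

iv7, bIII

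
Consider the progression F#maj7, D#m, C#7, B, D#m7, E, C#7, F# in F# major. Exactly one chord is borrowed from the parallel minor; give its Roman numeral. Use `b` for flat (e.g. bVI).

bVII

In F# major the diatonic chords are F#, G#m, A#m, B, C#, D#m, E#dim. F#maj7, D#m, C#7, B, D#m7 and F# all belong to that set. E (E–G#–B) doesn't fit — on degree 7 F# major would have E#dim (vii°). E is the degree-7 chord of F# minor, so it is the borrowed bVII.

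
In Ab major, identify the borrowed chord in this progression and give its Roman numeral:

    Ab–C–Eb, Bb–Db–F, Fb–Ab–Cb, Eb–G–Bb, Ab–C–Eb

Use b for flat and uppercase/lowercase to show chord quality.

bVI

The diatonic triads in Ab major are Ab, Bbm, Cm, Db, Eb, Fm, Gdim. Ab–C–Eb = Ab, Bb–Db–F = Bbm and Eb–G–Bb = Eb are all diatonic. Fb–Ab–Cb doesn't fit — on degree 6 Ab major would have Fm (vi). Fb is the degree-6 chord of Ab minor, so it is the borrowed bVI.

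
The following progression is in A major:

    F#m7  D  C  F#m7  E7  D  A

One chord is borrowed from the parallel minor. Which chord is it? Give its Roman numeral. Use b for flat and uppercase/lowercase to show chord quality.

A major has the diatonic set A, Bm, C#m, D, E, F#m, G#dim. Of the given chords, F#m7, D, E7 and A are diatonic. But C (C–E–G) is foreign: the diatonic iii on degree 3 is C#m, whereas C comes from A minor. It is labeled bIII.

bIII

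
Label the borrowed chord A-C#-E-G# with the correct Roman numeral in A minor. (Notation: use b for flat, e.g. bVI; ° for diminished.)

Imaj7

A is scale degree 1 in A minor. The diatonic chord on degree 1 would be Am (i), but A–C#–E–G# is the major-seventh chord from A major. As a borrowed chord it is labeled Imaj7.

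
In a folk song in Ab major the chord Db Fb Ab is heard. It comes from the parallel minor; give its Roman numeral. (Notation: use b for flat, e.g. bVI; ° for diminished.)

Db is scale degree 4 in Ab major. The diatonic chord on degree 4 would be Db (IV), but Db–Fb–Ab is the minor chord from Ab minor. As a borrowed chord it is labeled iv.

iv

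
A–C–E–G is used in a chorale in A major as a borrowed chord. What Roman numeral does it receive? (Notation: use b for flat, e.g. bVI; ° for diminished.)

The root A is the diatonic 1st degree of A major; the borrowing shows in the chord quality. A–C–E–G is a minor-seventh chord — the form found in A minor, not the diatonic I (A). Borrowed into A major it is written i7.

i7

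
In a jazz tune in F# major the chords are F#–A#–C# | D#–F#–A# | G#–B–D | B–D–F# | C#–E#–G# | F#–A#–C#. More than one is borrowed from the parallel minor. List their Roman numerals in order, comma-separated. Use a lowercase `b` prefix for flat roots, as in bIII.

In F# major the diatonic chords are F#, G#m, A#m, B, C#, D#m, E#dim. F#–A#–C# = F#, D#–F#–A# = D#m and C#–E#–G# = C# are all diatonic. G#–B–D doesn't fit — on degree 2 F# major would have G#m (ii). G#dim is the degree-2 chord of F# minor, so it is the borrowed ii°. B–D–F# is not: scale degree 4 in F# major carries B (IV). In F# minor the chord on that degree is Bm, so here it functions as iv, borrowed from the parallel minor.

ii°, iv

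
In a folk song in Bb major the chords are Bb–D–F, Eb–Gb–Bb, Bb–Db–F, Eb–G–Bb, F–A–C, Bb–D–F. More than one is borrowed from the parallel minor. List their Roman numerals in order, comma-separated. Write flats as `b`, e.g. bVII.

iv, i

In Bb major the diatonic chords are Bb, Cm, Dm, Eb, F, Gm, Adim. Of the given chords, Bb–D–F = Bb, Eb–G–Bb = Eb and F–A–C = F are diatonic. Eb–Gb–Bb is not: scale degree 4 in Bb major carries Eb (IV). In Bb minor the chord on that degree is Ebm, so here it functions as iv, borrowed from the parallel minor. But Bb–Db–F is foreign: the diatonic I on degree 1 is Bb, whereas Bbm comes from Bb minor. It is labeled i.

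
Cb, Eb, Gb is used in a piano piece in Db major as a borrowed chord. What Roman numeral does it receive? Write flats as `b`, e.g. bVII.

The root Cb is the lowered 7th scale degree — diatonically Db major has C there. The diatonic chord on degree 7 would be Cdim (vii°), but Cb–Eb–Gb is the major chord from Db minor. As a borrowed chord it is labeled bVII.

bVII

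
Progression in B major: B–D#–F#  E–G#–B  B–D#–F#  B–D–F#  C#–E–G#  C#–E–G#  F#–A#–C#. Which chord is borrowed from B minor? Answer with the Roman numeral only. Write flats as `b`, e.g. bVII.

B major has the diatonic set B, C#m, D#m, E, F#, G#m, A#dim. B–D#–F# = B, E–G#–B = E, C#–E–G# = C#m and F#–A#–C# = F# all belong to that set. B–D–F# is not: scale degree 1 in B major carries B (I). In B minor the chord on that degree is Bm, so here it functions as i, borrowed from the parallel minor.

i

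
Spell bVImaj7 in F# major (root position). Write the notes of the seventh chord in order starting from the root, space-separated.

D F# A C#

Scale degree 6 in F# major is D#. bVImaj7 uses the lowered form, D, taken from F# minor. Stacking thirds in F# minor on D gives D–F#–A–C#.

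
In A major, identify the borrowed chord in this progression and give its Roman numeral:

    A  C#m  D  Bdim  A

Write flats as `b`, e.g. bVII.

ii°

The diatonic triads in A major are A, Bm, C#m, D, E, F#m, G#dim. A, C#m and D are all diatonic. But Bdim (B–D–F) is foreign: the diatonic ii on degree 2 is Bm, whereas Bdim comes from A minor. It is labeled ii°.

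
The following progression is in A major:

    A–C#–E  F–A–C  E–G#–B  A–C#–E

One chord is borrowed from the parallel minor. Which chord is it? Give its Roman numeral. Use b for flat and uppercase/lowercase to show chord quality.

bVI

The diatonic triads in A major are A, Bm, C#m, D, E, F#m, G#dim. Of the given chords, A–C#–E = A and E–G#–B = E are diatonic. F–A–C doesn't fit — on degree 6 A major would have F#m (vi). F is the degree-6 chord of A minor, so it is the borrowed bVI.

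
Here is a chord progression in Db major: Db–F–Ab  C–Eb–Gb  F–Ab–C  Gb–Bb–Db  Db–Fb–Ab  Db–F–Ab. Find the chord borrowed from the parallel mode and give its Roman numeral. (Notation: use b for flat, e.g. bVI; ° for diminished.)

Db major has the diatonic set Db, Ebm, Fm, Gb, Ab, Bbm, Cdim. Of the given chords, Db–F–Ab = Db, C–Eb–Gb = Cdim, F–Ab–C = Fm and Gb–Bb–Db = Gb are diatonic. Db–Fb–Ab is not: scale degree 1 in Db major carries Db (I). In Db minor the chord on that degree is Dbm, so here it functions as i, borrowed from the parallel minor.

i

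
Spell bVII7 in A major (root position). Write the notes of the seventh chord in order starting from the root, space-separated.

G B D F

bVII7 is built on the lowered scale degree 7. In A major degree 7 is G#; lowered it becomes G. In A minor the chord on G is G–B–D–F.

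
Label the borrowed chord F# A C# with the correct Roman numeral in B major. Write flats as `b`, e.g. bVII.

v

F# is scale degree 5 in B major. The diatonic chord on degree 5 would be F# (V), but F#–A–C# is the minor chord from B minor. As a borrowed chord it is labeled v.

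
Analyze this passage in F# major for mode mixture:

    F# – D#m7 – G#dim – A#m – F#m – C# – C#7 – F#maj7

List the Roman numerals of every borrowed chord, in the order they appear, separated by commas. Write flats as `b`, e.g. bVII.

ii°, i

F# major has the diatonic set F#, G#m, A#m, B, C#, D#m, E#dim. F#, D#m7, A#m, C#, C#7 and F#maj7 all belong to that set. G#dim (G#–B–D) doesn't fit — on degree 2 F# major would have G#m (ii). G#dim is the degree-2 chord of F# minor, so it is the borrowed ii°. But F#m (F#–A–C#) is foreign: the diatonic I on degree 1 is F#, whereas F#m comes from F# minor. It is labeled i.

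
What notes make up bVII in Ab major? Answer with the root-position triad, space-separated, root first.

Gb Bb Db

Scale degree 7 in Ab major is G. bVII uses the lowered form, Gb, taken from Ab minor. In Ab minor the chord on Gb is Gb–Bb–Db.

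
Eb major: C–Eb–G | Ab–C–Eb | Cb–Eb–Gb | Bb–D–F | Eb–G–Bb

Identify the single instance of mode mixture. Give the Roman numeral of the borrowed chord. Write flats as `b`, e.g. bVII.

bVI

Eb major has the diatonic set Eb, Fm, Gm, Ab, Bb, Cm, Ddim. C–Eb–G = Cm, Ab–C–Eb = Ab, Bb–D–F = Bb and Eb–G–Bb = Eb all belong to that set. But Cb–Eb–Gb is foreign: the diatonic vi on degree 6 is Cm, whereas Cb comes from Eb minor. It is labeled bVI.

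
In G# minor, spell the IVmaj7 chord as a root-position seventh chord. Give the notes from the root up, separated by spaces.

The root, C#, is scale degree 4 — the same note in G# minor and G# major; only the chord quality changes. Stacking thirds in G# major on C# gives C#–E#–G#–B#.

C# E# G# B#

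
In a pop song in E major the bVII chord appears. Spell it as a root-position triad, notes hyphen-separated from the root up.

D-F#-A

bVII is built on the lowered scale degree 7. In E major degree 7 is D#; lowered it becomes D. Stacking thirds in E minor on D gives D–F#–A.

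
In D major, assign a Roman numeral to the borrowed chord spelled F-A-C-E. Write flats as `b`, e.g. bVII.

bIIImaj7

F is the lowered form of scale degree 3 in D major (the diatonic degree 3 is F#). The diatonic chord on degree 3 would be F#m (iii), but F–A–C–E is the major-seventh chord from D minor. As a borrowed chord it is labeled bIIImaj7.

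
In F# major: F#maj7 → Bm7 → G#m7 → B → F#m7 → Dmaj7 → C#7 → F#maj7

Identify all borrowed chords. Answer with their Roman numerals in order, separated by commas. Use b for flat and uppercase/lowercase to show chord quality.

iv7, i7, bVImaj7

In F# major the diatonic chords are F#, G#m, A#m, B, C#, D#m, E#dim. Of the given chords, F#maj7, G#m7, B and C#7 are diatonic. Bm7 (B–D–F#–A) is not: scale degree 4 in F# major carries B (IV). In F# minor the chord on that degree is Bm7, so here it functions as iv7, borrowed from the parallel minor. F#m7 (F#–A–C#–E) is not: scale degree 1 in F# major carries F# (I). In F# minor the chord on that degree is F#m7, so here it functions as i7, borrowed from the parallel minor. Dmaj7 (D–F#–A–C#) is not: scale degree 6 in F# major carries D#m (vi). In F# minor the chord on that degree is Dmaj7, so here it functions as bVImaj7, borrowed from the parallel minor.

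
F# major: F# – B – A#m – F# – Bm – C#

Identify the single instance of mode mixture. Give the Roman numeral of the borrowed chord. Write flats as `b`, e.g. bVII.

The diatonic triads in F# major are F#, G#m, A#m, B, C#, D#m, E#dim. Of the given chords, F#, B, A#m and C# are diatonic. But Bm (B–D–F#) is foreign: the diatonic IV on degree 4 is B, whereas Bm comes from F# minor. It is labeled iv.

iv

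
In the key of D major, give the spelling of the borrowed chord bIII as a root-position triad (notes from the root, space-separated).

The root of bIII is the lowered 3rd degree: F# becomes F. In D minor the chord on F is F–A–C.

F A C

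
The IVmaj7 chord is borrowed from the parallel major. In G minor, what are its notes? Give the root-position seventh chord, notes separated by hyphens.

The root, C, is scale degree 4 — the same note in G minor and G major; only the chord quality changes. Building the major-seventh chord from the parallel major on C: C–E–G–B.

C-E-G-B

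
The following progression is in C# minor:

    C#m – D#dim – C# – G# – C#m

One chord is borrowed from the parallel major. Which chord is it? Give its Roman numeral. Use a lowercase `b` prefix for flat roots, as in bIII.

I

C# minor has the diatonic set C#m, D#dim, E, F#m, G#, A, B (with V from harmonic minor). C#m, D#dim and G# are all diatonic. C# (C#–E#–G#) doesn't fit — on degree 1 C# minor would have C#m (i). C# is the degree-1 chord of C# major, so it is the borrowed I.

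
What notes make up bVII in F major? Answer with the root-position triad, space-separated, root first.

Eb G Bb

The root of bVII is the lowered 7th degree: E becomes Eb. Stacking thirds in F minor on Eb gives Eb–G–Bb.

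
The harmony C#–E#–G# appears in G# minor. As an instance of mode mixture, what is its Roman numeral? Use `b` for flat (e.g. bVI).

IV

The root C# is the diatonic 4th degree of G# minor; the borrowing shows in the chord quality. C#–E#–G# is a major chord — the form found in G# major, not the diatonic iv (C#m). Borrowed into G# minor it is written IV.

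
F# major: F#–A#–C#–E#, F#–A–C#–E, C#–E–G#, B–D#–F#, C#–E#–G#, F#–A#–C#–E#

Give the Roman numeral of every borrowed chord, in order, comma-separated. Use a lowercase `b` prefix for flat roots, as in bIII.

F# major has the diatonic set F#, G#m, A#m, B, C#, D#m, E#dim. F#–A#–C#–E# = F#maj7, B–D#–F# = B and C#–E#–G# = C# are all diatonic. F#–A–C#–E doesn't fit — on degree 1 F# major would have F# (I). F#m7 is the degree-1 chord of F# minor, so it is the borrowed i7. C#–E–G# doesn't fit — on degree 5 F# major would have C# (V). C#m is the degree-5 chord of F# minor, so it is the borrowed v.

i7, v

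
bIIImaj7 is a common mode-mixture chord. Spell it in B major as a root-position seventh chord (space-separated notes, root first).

The root of bIIImaj7 is the lowered 3rd degree: D# becomes D. Stacking thirds in B minor on D gives D–F#–A–C#.

D F# A C#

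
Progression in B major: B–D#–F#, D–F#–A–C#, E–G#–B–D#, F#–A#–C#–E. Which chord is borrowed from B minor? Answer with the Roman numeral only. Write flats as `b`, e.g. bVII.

bIIImaj7

B major has the diatonic set B, C#m, D#m, E, F#, G#m, A#dim. B–D#–F# = B, E–G#–B–D# = Emaj7 and F#–A#–C#–E = F#7 all belong to that set. D–F#–A–C# is not: scale degree 3 in B major carries D#m (iii). In B minor the chord on that degree is Dmaj7, so here it functions as bIIImaj7, borrowed from the parallel minor.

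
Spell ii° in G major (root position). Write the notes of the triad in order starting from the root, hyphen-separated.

A-C-Eb

The root, A, is scale degree 2 — the same note in G major and G minor; only the chord quality changes. In G minor the chord on A is A–C–Eb.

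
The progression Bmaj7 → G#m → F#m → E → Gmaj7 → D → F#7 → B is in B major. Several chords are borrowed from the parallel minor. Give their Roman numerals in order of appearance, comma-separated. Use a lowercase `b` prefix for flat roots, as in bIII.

B major has the diatonic set B, C#m, D#m, E, F#, G#m, A#dim. Bmaj7, G#m, E, F#7 and B all belong to that set. But F#m (F#–A–C#) is foreign: the diatonic V on degree 5 is F#, whereas F#m comes from B minor. It is labeled v. But Gmaj7 (G–B–D–F#) is foreign: the diatonic vi on degree 6 is G#m, whereas Gmaj7 comes from B minor. It is labeled bVImaj7. D (D–F#–A) doesn't fit — on degree 3 B major would have D#m (iii). D is the degree-3 chord of B minor, so it is the borrowed bIII.

v, bVImaj7, bIII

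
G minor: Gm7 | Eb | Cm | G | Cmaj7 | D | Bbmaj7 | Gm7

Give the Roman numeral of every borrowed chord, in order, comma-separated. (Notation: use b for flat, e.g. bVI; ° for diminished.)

I, IVmaj7

The diatonic triads in G minor (with V from harmonic minor) are Gm, Adim, Bb, Cm, D, Eb, F. Gm7, Eb, Cm, D and Bbmaj7 are all diatonic. G (G–B–D) is not: scale degree 1 in G minor carries Gm (i). In G major the chord on that degree is G, so here it functions as I, borrowed from the parallel major. Cmaj7 (C–E–G–B) is not: scale degree 4 in G minor carries Cm (iv). In G major the chord on that degree is Cmaj7, so here it functions as IVmaj7, borrowed from the parallel major.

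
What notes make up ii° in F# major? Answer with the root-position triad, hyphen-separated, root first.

G#-B-D

The root, G#, is scale degree 2 — the same note in F# major and F# minor; only the chord quality changes. Building the diminished chord from the parallel minor on G#: G#–B–D.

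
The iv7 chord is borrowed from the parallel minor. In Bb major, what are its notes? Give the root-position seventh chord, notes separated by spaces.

Eb Gb Bb Db

The root, Eb, is scale degree 4 — the same note in Bb major and Bb minor; only the chord quality changes. Stacking thirds in Bb minor on Eb gives Eb–Gb–Bb–Db.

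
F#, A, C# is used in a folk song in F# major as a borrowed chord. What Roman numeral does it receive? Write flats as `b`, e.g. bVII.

The root F# is the diatonic 1st degree of F# major; the borrowing shows in the chord quality. F#–A–C# is a minor chord — the form found in F# minor, not the diatonic I (F#). Borrowed into F# major it is written i.

i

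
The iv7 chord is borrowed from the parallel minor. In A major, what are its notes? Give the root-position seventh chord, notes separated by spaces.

D F A C

iv7 is built on scale degree 4, which is D in both A major and its parallel. Building the minor-seventh chord from the parallel minor on D: D–F–A–C.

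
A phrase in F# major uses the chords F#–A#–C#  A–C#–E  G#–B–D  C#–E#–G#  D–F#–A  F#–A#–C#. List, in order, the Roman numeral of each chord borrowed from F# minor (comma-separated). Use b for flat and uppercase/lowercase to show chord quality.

The diatonic triads in F# major are F#, G#m, A#m, B, C#, D#m, E#dim. F#–A#–C# = F# and C#–E#–G# = C# are both diatonic. A–C#–E doesn't fit — on degree 3 F# major would have A#m (iii). A is the degree-3 chord of F# minor, so it is the borrowed bIII. G#–B–D doesn't fit — on degree 2 F# major would have G#m (ii). G#dim is the degree-2 chord of F# minor, so it is the borrowed ii°. D–F#–A doesn't fit — on degree 6 F# major would have D#m (vi). D is the degree-6 chord of F# minor, so it is the borrowed bVI.

bIII, ii°, bVI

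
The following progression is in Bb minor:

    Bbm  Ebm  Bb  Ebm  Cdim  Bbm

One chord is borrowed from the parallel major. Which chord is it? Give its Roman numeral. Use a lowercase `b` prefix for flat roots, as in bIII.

The diatonic triads in Bb minor (with V from harmonic minor) are Bbm, Cdim, Db, Ebm, F, Gb, Ab. Bbm, Ebm and Cdim are all diatonic. Bb (Bb–D–F) doesn't fit — on degree 1 Bb minor would have Bbm (i). Bb is the degree-1 chord of Bb major, so it is the borrowed I.

I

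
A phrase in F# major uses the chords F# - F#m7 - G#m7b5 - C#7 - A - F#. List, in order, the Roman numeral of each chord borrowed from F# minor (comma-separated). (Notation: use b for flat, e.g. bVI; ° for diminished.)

i7, iiø7, bIII

F# major has the diatonic set F#, G#m, A#m, B, C#, D#m, E#dim. F# and C#7 both belong to that set. F#m7 (F#–A–C#–E) is not: scale degree 1 in F# major carries F# (I). In F# minor the chord on that degree is F#m7, so here it functions as i7, borrowed from the parallel minor. G#m7b5 (G#–B–D–F#) is not: scale degree 2 in F# major carries G#m (ii). In F# minor the chord on that degree is G#m7b5, so here it functions as iiø7, borrowed from the parallel minor. A (A–C#–E) is not: scale degree 3 in F# major carries A#m (iii). In F# minor the chord on that degree is A, so here it functions as bIII, borrowed from the parallel minor.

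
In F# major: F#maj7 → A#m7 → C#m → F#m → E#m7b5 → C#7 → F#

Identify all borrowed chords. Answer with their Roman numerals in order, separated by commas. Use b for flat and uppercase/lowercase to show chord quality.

v, i

In F# major the diatonic chords are F#, G#m, A#m, B, C#, D#m, E#dim. Of the given chords, F#maj7, A#m7, E#m7b5, C#7 and F# are diatonic. C#m (C#–E–G#) is not: scale degree 5 in F# major carries C# (V). In F# minor the chord on that degree is C#m, so here it functions as v, borrowed from the parallel minor. F#m (F#–A–C#) doesn't fit — on degree 1 F# major would have F# (I). F#m is the degree-1 chord of F# minor, so it is the borrowed i.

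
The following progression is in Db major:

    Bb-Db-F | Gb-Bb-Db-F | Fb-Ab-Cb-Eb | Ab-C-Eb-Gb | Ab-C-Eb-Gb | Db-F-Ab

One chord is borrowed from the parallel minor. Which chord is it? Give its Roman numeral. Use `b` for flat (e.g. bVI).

Db major has the diatonic set Db, Ebm, Fm, Gb, Ab, Bbm, Cdim. Of the given chords, Bb–Db–F = Bbm, Gb–Bb–Db–F = Gbmaj7, Ab–C–Eb–Gb = Ab7 and Db–F–Ab = Db are diatonic. But Fb–Ab–Cb–Eb is foreign: the diatonic iii on degree 3 is Fm, whereas Fbmaj7 comes from Db minor. It is labeled bIIImaj7.

bIIImaj7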